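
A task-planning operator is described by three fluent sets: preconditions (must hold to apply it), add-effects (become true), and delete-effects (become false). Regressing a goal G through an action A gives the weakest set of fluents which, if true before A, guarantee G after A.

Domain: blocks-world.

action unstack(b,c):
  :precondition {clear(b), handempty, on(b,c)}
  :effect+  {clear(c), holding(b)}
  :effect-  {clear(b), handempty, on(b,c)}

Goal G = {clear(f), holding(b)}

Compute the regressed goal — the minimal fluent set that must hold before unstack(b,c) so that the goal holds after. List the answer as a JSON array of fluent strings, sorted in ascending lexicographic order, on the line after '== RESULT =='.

Regress:
  G ∩ del = {}  (empty — regression defined)
  G \ add = {clear(f), holding(b)} \ {clear(c), holding(b)} = {clear(f)}
  ∪ pre   = {clear(f)} ∪ {clear(b), handempty, on(b,c)}
          = {clear(b), clear(f), handempty, on(b,c)}

== RESULT ==
["clear(b)", "clear(f)", "handempty", "on(b,c)"]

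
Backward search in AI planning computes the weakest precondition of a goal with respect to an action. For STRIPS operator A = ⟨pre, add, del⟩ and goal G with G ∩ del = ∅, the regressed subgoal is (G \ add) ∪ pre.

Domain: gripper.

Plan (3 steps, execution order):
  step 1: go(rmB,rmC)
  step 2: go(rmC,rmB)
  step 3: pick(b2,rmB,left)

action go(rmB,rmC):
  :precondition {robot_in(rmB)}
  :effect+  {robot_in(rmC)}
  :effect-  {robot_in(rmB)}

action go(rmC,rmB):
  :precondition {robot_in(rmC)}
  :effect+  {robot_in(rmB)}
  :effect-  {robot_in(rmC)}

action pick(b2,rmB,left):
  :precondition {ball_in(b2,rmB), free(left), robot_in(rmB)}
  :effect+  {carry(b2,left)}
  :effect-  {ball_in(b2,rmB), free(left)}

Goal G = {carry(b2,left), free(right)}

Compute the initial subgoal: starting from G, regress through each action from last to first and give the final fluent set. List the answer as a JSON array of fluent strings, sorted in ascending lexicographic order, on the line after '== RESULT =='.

Work backward from the goal:
  through step 3 (pick(b2,rmB,left)): drop {carry(b2,left)}, keep {free(right)}, require {ball_in(b2,rmB), free(left), robot_in(rmB)}
    → {ball_in(b2,rmB), free(left), free(right), robot_in(rmB)}
  through step 2 (go(rmC,rmB)): drop {robot_in(rmB)}, keep {ball_in(b2,rmB), free(left), free(right)}, require {robot_in(rmC)}
    → {ball_in(b2,rmB), free(left), free(right), robot_in(rmC)}
  through step 1 (go(rmB,rmC)): drop {robot_in(rmC)}, keep {ball_in(b2,rmB), free(left), free(right)}, require {robot_in(rmB)}
    → {ball_in(b2,rmB), free(left), free(right), robot_in(rmB)}

== RESULT ==
["ball_in(b2,rmB)", "free(left)", "free(right)", "robot_in(rmB)"]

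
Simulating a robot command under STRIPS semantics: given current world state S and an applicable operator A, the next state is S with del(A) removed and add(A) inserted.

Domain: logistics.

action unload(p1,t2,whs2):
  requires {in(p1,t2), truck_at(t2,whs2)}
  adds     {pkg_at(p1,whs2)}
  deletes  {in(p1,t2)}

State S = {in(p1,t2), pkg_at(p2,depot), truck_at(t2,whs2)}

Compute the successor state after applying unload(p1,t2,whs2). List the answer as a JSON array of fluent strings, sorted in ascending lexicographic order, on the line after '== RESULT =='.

Compute (S \ del) ∪ add:
  pre ⊆ S: {in(p1,t2), truck_at(t2,whs2)} ⊆ S  — applicable
  S \ del = {pkg_at(p2,depot), truck_at(t2,whs2)}
  ∪ add   = {pkg_at(p1,whs2), pkg_at(p2,depot), truck_at(t2,whs2)}

== RESULT ==
["pkg_at(p1,whs2)", "pkg_at(p2,depot)", "truck_at(t2,whs2)"]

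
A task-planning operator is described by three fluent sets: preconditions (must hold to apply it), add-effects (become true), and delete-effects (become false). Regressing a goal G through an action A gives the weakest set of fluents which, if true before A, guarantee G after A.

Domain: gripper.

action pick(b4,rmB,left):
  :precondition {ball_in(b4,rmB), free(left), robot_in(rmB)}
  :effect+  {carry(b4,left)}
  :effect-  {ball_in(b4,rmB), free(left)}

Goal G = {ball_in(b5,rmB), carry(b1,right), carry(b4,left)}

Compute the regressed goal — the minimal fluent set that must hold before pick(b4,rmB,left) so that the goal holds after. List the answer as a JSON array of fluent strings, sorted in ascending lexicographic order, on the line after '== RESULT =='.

Compute (G \ add) ∪ pre:
  G ∩ del = {}  (empty — regression defined)
  G \ add = {ball_in(b5,rmB), carry(b1,right), carry(b4,left)} \ {carry(b4,left)} = {ball_in(b5,rmB), carry(b1,right)}
  ∪ pre   = {ball_in(b5,rmB), carry(b1,right)} ∪ {ball_in(b4,rmB), free(left), robot_in(rmB)}
          = {ball_in(b4,rmB), ball_in(b5,rmB), carry(b1,right), free(left), robot_in(rmB)}

== RESULT ==
["ball_in(b4,rmB)", "ball_in(b5,rmB)", "carry(b1,right)", "free(left)", "robot_in(rmB)"]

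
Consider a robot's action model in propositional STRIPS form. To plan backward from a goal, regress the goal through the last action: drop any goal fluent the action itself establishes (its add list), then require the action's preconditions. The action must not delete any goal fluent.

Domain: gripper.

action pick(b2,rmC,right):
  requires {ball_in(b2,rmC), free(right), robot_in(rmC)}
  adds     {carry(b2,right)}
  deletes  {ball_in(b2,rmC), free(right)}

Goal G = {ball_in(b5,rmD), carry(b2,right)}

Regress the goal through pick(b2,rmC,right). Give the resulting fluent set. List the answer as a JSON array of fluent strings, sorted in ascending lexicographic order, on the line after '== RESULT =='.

Compute (G \ add) ∪ pre:
  G ∩ del = {}  (empty — regression defined)
  G \ add = {ball_in(b5,rmD), carry(b2,right)} \ {carry(b2,right)} = {ball_in(b5,rmD)}
  ∪ pre   = {ball_in(b5,rmD)} ∪ {ball_in(b2,rmC), free(right), robot_in(rmC)}
          = {ball_in(b2,rmC), ball_in(b5,rmD), free(right), robot_in(rmC)}

== RESULT ==
["ball_in(b2,rmC)", "ball_in(b5,rmD)", "free(right)", "robot_in(rmC)"]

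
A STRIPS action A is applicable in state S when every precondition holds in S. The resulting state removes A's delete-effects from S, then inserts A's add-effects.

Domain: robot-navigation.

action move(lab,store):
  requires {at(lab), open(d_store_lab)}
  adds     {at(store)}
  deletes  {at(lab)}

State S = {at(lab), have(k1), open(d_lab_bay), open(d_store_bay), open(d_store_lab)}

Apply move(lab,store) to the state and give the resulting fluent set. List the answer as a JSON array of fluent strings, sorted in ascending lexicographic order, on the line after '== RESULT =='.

Compute (S \ del) ∪ add:
  pre ⊆ S: {at(lab), open(d_store_lab)} ⊆ S  — applicable
  S \ del = {have(k1), open(d_lab_bay), open(d_store_bay), open(d_store_lab)}
  ∪ add   = {at(store), have(k1), open(d_lab_bay), open(d_store_bay), open(d_store_lab)}

== RESULT ==
["at(store)", "have(k1)", "open(d_lab_bay)", "open(d_store_bay)", "open(d_store_lab)"]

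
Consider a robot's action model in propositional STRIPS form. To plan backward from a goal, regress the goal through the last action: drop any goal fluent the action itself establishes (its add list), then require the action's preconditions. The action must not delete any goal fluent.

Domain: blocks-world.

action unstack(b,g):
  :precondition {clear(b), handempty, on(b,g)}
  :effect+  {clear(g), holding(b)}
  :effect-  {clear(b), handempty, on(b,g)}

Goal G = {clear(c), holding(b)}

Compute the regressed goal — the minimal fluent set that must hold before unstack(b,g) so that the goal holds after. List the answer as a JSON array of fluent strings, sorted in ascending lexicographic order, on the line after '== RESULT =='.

Compute (G \ add) ∪ pre:
  G ∩ del = {}  (empty — regression defined)
  G \ add = {clear(c), holding(b)} \ {clear(g), holding(b)} = {clear(c)}
  ∪ pre   = {clear(c)} ∪ {clear(b), handempty, on(b,g)}
          = {clear(b), clear(c), handempty, on(b,g)}

== RESULT ==
["clear(b)", "clear(c)", "handempty", "on(b,g)"]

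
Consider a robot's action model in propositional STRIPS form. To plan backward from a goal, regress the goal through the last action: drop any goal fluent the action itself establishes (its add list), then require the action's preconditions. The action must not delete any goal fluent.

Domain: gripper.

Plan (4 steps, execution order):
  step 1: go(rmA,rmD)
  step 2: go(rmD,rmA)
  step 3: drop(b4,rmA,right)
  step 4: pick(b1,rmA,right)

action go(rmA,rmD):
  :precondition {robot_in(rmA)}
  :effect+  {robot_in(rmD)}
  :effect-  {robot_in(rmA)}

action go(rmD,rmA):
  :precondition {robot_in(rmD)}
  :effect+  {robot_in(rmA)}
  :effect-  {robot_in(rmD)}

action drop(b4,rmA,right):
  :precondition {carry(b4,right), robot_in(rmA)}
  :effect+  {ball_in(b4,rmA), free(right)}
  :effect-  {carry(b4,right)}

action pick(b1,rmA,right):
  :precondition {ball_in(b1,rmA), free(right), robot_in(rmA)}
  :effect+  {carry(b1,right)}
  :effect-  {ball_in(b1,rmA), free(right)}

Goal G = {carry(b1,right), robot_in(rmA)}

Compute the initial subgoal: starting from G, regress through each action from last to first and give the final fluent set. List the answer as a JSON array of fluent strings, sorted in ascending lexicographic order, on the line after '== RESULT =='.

Work backward from the goal:
  through step 4 (pick(b1,rmA,right)): drop {carry(b1,right)}, keep {robot_in(rmA)}, require {ball_in(b1,rmA), free(right), robot_in(rmA)}
    → {ball_in(b1,rmA), free(right), robot_in(rmA)}
  through step 3 (drop(b4,rmA,right)): drop {free(right)}, keep {ball_in(b1,rmA), robot_in(rmA)}, require {carry(b4,right), robot_in(rmA)}
    → {ball_in(b1,rmA), carry(b4,right), robot_in(rmA)}
  through step 2 (go(rmD,rmA)): drop {robot_in(rmA)}, keep {ball_in(b1,rmA), carry(b4,right)}, require {robot_in(rmD)}
    → {ball_in(b1,rmA), carry(b4,right), robot_in(rmD)}
  through step 1 (go(rmA,rmD)): drop {robot_in(rmD)}, keep {ball_in(b1,rmA), carry(b4,right)}, require {robot_in(rmA)}
    → {ball_in(b1,rmA), carry(b4,right), robot_in(rmA)}

== RESULT ==
["ball_in(b1,rmA)", "carry(b4,right)", "robot_in(rmA)"]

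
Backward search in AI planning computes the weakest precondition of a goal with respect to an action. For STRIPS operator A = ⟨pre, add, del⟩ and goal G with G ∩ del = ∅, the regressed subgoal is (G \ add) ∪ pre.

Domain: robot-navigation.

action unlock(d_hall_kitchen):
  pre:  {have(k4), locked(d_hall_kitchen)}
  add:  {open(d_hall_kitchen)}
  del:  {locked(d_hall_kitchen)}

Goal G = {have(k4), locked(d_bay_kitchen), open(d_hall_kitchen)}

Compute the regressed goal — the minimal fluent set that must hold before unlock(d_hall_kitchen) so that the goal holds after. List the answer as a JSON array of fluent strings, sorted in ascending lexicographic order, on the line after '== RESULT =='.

Compute (G \ add) ∪ pre:
  G ∩ del = {}  (empty — regression defined)
  G \ add = {have(k4), locked(d_bay_kitchen), open(d_hall_kitchen)} \ {open(d_hall_kitchen)} = {have(k4), locked(d_bay_kitchen)}
  ∪ pre   = {have(k4), locked(d_bay_kitchen)} ∪ {have(k4), locked(d_hall_kitchen)}
          = {have(k4), locked(d_bay_kitchen), locked(d_hall_kitchen)}

== RESULT ==
["have(k4)", "locked(d_bay_kitchen)", "locked(d_hall_kitchen)"]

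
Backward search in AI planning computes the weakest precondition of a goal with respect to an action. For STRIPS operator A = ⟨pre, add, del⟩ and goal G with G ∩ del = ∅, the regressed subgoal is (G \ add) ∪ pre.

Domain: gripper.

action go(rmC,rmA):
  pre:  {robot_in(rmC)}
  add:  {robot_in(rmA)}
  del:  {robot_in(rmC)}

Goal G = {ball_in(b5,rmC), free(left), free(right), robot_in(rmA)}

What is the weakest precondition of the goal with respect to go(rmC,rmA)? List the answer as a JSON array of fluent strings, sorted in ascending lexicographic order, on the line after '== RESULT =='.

Compute (G \ add) ∪ pre:
  G ∩ del = {}  (empty — regression defined)
  G \ add = {ball_in(b5,rmC), free(left), free(right), robot_in(rmA)} \ {robot_in(rmA)} = {ball_in(b5,rmC), free(left), free(right)}
  ∪ pre   = {ball_in(b5,rmC), free(left), free(right)} ∪ {robot_in(rmC)}
          = {ball_in(b5,rmC), free(left), free(right), robot_in(rmC)}

== RESULT ==
["ball_in(b5,rmC)", "free(left)", "free(right)", "robot_in(rmC)"]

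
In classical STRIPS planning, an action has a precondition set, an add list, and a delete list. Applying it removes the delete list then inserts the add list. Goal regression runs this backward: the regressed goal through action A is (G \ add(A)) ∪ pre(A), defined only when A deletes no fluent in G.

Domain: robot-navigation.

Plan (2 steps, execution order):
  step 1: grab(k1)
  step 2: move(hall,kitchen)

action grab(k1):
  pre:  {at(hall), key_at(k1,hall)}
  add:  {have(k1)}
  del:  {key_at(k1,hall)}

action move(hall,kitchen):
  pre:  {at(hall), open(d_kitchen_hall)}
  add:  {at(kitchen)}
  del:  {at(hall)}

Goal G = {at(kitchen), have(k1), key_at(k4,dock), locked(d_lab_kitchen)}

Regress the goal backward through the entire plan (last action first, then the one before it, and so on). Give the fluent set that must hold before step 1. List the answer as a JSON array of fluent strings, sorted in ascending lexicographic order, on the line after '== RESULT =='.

Regress step by step:
  through step 2 (move(hall,kitchen)): drop {at(kitchen)}, keep {have(k1), key_at(k4,dock), locked(d_lab_kitchen)}, require {at(hall), open(d_kitchen_hall)}
    → {at(hall), have(k1), key_at(k4,dock), locked(d_lab_kitchen), open(d_kitchen_hall)}
  through step 1 (grab(k1)): drop {have(k1)}, keep {at(hall), key_at(k4,dock), locked(d_lab_kitchen), open(d_kitchen_hall)}, require {at(hall), key_at(k1,hall)}
    → {at(hall), key_at(k1,hall), key_at(k4,dock), locked(d_lab_kitchen), open(d_kitchen_hall)}

== RESULT ==
["at(hall)", "key_at(k1,hall)", "key_at(k4,dock)", "locked(d_lab_kitchen)", "open(d_kitchen_hall)"]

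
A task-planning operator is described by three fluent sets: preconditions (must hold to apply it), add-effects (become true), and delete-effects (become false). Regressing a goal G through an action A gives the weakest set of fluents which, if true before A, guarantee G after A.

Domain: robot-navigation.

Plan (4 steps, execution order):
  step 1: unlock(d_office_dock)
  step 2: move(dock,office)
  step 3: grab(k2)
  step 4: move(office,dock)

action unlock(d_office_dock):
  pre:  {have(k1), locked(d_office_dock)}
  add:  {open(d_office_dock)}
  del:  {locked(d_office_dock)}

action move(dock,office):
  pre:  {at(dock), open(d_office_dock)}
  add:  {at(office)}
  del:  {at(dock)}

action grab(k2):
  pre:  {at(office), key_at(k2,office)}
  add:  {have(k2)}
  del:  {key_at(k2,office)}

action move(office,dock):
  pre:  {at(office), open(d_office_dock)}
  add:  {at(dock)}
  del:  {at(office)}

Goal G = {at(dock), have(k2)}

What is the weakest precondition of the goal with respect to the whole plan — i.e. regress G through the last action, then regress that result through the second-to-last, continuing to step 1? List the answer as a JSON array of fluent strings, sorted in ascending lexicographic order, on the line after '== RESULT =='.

Work backward from the goal:
  through step 4 (move(office,dock)): drop {at(dock)}, keep {have(k2)}, require {at(office), open(d_office_dock)}
    → {at(office), have(k2), open(d_office_dock)}
  through step 3 (grab(k2)): drop {have(k2)}, keep {at(office), open(d_office_dock)}, require {at(office), key_at(k2,office)}
    → {at(office), key_at(k2,office), open(d_office_dock)}
  through step 2 (move(dock,office)): drop {at(office)}, keep {key_at(k2,office), open(d_office_dock)}, require {at(dock), open(d_office_dock)}
    → {at(dock), key_at(k2,office), open(d_office_dock)}
  through step 1 (unlock(d_office_dock)): drop {open(d_office_dock)}, keep {at(dock), key_at(k2,office)}, require {have(k1), locked(d_office_dock)}
    → {at(dock), have(k1), key_at(k2,office), locked(d_office_dock)}

== RESULT ==
["at(dock)", "have(k1)", "key_at(k2,office)", "locked(d_office_dock)"]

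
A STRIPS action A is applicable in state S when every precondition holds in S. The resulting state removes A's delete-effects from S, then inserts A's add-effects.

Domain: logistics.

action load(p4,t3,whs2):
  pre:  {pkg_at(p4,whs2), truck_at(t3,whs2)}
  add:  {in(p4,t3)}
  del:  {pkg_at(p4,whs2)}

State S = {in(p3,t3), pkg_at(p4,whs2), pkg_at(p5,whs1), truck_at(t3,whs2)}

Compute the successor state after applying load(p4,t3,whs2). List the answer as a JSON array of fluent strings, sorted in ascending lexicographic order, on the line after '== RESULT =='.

Progress:
  pre ⊆ S: {pkg_at(p4,whs2), truck_at(t3,whs2)} ⊆ S  — applicable
  S \ del = {in(p3,t3), pkg_at(p5,whs1), truck_at(t3,whs2)}
  ∪ add   = {in(p3,t3), in(p4,t3), pkg_at(p5,whs1), truck_at(t3,whs2)}

== RESULT ==
["in(p3,t3)", "in(p4,t3)", "pkg_at(p5,whs1)", "truck_at(t3,whs2)"]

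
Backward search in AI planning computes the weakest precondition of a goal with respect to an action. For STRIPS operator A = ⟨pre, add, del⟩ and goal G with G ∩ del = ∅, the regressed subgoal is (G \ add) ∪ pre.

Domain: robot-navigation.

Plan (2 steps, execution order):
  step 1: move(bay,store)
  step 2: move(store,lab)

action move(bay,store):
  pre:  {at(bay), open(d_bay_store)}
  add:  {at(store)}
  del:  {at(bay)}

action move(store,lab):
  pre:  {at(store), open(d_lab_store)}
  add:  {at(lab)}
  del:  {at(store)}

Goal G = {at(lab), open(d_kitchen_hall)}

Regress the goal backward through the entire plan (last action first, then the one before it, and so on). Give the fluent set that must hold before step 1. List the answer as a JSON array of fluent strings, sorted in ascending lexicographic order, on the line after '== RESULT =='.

Regress step by step:
  through step 2 (move(store,lab)): drop {at(lab)}, keep {open(d_kitchen_hall)}, require {at(store), open(d_lab_store)}
    → {at(store), open(d_kitchen_hall), open(d_lab_store)}
  through step 1 (move(bay,store)): drop {at(store)}, keep {open(d_kitchen_hall), open(d_lab_store)}, require {at(bay), open(d_bay_store)}
    → {at(bay), open(d_bay_store), open(d_kitchen_hall), open(d_lab_store)}

== RESULT ==
["at(bay)", "open(d_bay_store)", "open(d_kitchen_hall)", "open(d_lab_store)"]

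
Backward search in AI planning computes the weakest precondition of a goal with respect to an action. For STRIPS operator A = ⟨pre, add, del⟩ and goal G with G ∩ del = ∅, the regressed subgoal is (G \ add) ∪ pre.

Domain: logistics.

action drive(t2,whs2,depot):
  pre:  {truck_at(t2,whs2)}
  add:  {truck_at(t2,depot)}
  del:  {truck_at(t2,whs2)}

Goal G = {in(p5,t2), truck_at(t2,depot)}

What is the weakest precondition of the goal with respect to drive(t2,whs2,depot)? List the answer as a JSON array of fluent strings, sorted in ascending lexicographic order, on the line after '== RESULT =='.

Compute (G \ add) ∪ pre:
  G ∩ del = {}  (empty — regression defined)
  G \ add = {in(p5,t2), truck_at(t2,depot)} \ {truck_at(t2,depot)} = {in(p5,t2)}
  ∪ pre   = {in(p5,t2)} ∪ {truck_at(t2,whs2)}
          = {in(p5,t2), truck_at(t2,whs2)}

== RESULT ==
["in(p5,t2)", "truck_at(t2,whs2)"]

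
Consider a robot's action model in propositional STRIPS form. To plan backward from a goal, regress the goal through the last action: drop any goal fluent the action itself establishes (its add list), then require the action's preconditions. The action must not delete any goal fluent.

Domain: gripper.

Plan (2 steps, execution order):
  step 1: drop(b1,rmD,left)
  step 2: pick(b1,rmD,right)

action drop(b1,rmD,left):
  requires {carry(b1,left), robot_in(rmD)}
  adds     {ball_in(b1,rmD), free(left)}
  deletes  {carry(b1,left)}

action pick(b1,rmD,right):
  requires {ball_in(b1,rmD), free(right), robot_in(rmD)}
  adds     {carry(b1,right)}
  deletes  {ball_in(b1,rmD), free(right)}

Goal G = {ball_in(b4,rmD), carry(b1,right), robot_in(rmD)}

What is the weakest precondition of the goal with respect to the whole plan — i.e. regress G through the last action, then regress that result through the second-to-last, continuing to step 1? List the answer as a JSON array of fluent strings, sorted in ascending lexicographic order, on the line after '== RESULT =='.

Work backward from the goal:
  through step 2 (pick(b1,rmD,right)): drop {carry(b1,right)}, keep {ball_in(b4,rmD), robot_in(rmD)}, require {ball_in(b1,rmD), free(right), robot_in(rmD)}
    → {ball_in(b1,rmD), ball_in(b4,rmD), free(right), robot_in(rmD)}
  through step 1 (drop(b1,rmD,left)): drop {ball_in(b1,rmD)}, keep {ball_in(b4,rmD), free(right), robot_in(rmD)}, require {carry(b1,left), robot_in(rmD)}
    → {ball_in(b4,rmD), carry(b1,left), free(right), robot_in(rmD)}

== RESULT ==
["ball_in(b4,rmD)", "carry(b1,left)", "free(right)", "robot_in(rmD)"]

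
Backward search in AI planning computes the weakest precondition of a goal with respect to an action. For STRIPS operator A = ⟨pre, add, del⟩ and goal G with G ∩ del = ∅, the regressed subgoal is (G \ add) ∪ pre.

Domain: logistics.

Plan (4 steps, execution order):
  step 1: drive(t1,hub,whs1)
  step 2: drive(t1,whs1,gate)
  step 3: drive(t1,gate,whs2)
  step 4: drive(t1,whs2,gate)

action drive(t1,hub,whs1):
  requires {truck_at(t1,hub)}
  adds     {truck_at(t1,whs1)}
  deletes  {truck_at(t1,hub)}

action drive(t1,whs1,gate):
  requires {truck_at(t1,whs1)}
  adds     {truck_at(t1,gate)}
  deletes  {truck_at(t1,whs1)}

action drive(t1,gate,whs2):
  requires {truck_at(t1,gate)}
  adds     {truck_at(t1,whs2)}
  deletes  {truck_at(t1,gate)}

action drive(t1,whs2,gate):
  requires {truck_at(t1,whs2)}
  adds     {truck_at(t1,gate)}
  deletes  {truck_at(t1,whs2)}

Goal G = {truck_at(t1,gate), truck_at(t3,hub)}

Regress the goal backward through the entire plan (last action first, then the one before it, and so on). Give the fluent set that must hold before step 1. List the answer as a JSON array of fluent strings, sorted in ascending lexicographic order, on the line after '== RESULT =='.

Work backward from the goal:
  through step 4 (drive(t1,whs2,gate)): drop {truck_at(t1,gate)}, keep {truck_at(t3,hub)}, require {truck_at(t1,whs2)}
    → {truck_at(t1,whs2), truck_at(t3,hub)}
  through step 3 (drive(t1,gate,whs2)): drop {truck_at(t1,whs2)}, keep {truck_at(t3,hub)}, require {truck_at(t1,gate)}
    → {truck_at(t1,gate), truck_at(t3,hub)}
  through step 2 (drive(t1,whs1,gate)): drop {truck_at(t1,gate)}, keep {truck_at(t3,hub)}, require {truck_at(t1,whs1)}
    → {truck_at(t1,whs1), truck_at(t3,hub)}
  through step 1 (drive(t1,hub,whs1)): drop {truck_at(t1,whs1)}, keep {truck_at(t3,hub)}, require {truck_at(t1,hub)}
    → {truck_at(t1,hub), truck_at(t3,hub)}

== RESULT ==
["truck_at(t1,hub)", "truck_at(t3,hub)"]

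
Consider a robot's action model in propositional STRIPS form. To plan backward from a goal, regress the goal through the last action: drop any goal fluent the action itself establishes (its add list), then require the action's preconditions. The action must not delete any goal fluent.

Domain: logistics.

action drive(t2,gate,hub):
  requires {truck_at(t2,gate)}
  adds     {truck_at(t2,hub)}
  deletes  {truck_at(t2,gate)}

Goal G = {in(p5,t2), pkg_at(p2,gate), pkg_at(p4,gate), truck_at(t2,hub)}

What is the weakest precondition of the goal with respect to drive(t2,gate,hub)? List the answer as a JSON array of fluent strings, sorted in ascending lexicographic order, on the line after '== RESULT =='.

Compute (G \ add) ∪ pre:
  G ∩ del = {}  (empty — regression defined)
  G \ add = {in(p5,t2), pkg_at(p2,gate), pkg_at(p4,gate), truck_at(t2,hub)} \ {truck_at(t2,hub)} = {in(p5,t2), pkg_at(p2,gate), pkg_at(p4,gate)}
  ∪ pre   = {in(p5,t2), pkg_at(p2,gate), pkg_at(p4,gate)} ∪ {truck_at(t2,gate)}
          = {in(p5,t2), pkg_at(p2,gate), pkg_at(p4,gate), truck_at(t2,gate)}

== RESULT ==
["in(p5,t2)", "pkg_at(p2,gate)", "pkg_at(p4,gate)", "truck_at(t2,gate)"]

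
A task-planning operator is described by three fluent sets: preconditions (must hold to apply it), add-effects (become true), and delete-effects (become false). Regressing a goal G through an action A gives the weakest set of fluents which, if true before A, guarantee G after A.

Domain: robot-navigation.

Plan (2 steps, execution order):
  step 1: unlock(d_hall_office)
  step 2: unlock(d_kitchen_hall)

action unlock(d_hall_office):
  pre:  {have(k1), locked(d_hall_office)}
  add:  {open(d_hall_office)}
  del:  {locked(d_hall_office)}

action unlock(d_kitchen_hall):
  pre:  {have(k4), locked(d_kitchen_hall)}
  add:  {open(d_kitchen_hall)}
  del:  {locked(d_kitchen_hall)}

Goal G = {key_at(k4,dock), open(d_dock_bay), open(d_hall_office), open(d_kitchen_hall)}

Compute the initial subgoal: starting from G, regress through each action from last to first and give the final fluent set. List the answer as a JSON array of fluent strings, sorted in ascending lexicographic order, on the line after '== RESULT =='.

Work backward from the goal:
  through step 2 (unlock(d_kitchen_hall)): drop {open(d_kitchen_hall)}, keep {key_at(k4,dock), open(d_dock_bay), open(d_hall_office)}, require {have(k4), locked(d_kitchen_hall)}
    → {have(k4), key_at(k4,dock), locked(d_kitchen_hall), open(d_dock_bay), open(d_hall_office)}
  through step 1 (unlock(d_hall_office)): drop {open(d_hall_office)}, keep {have(k4), key_at(k4,dock), locked(d_kitchen_hall), open(d_dock_bay)}, require {have(k1), locked(d_hall_office)}
    → {have(k1), have(k4), key_at(k4,dock), locked(d_hall_office), locked(d_kitchen_hall), open(d_dock_bay)}

== RESULT ==
["have(k1)", "have(k4)", "key_at(k4,dock)", "locked(d_hall_office)", "locked(d_kitchen_hall)", "open(d_dock_bay)"]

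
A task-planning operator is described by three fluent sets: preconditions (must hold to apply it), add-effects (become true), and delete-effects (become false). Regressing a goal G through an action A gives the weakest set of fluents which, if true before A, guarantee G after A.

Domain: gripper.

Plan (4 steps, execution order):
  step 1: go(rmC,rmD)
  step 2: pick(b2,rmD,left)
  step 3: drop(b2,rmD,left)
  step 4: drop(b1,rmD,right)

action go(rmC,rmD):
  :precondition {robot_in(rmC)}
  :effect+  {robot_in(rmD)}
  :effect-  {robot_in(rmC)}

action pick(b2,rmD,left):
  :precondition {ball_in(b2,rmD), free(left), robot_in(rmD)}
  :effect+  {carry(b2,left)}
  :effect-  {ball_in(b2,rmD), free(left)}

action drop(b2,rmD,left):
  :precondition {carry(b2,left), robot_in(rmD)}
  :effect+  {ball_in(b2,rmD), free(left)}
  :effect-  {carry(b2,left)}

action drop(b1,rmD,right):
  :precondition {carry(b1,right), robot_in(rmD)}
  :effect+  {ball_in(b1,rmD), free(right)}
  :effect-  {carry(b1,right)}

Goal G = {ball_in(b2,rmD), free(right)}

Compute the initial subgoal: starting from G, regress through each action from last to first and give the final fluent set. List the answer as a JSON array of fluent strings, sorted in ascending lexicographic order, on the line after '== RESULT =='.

Work backward from the goal:
  through step 4 (drop(b1,rmD,right)): drop {free(right)}, keep {ball_in(b2,rmD)}, require {carry(b1,right), robot_in(rmD)}
    → {ball_in(b2,rmD), carry(b1,right), robot_in(rmD)}
  through step 3 (drop(b2,rmD,left)): drop {ball_in(b2,rmD)}, keep {carry(b1,right), robot_in(rmD)}, require {carry(b2,left), robot_in(rmD)}
    → {carry(b1,right), carry(b2,left), robot_in(rmD)}
  through step 2 (pick(b2,rmD,left)): drop {carry(b2,left)}, keep {carry(b1,right), robot_in(rmD)}, require {ball_in(b2,rmD), free(left), robot_in(rmD)}
    → {ball_in(b2,rmD), carry(b1,right), free(left), robot_in(rmD)}
  through step 1 (go(rmC,rmD)): drop {robot_in(rmD)}, keep {ball_in(b2,rmD), carry(b1,right), free(left)}, require {robot_in(rmC)}
    → {ball_in(b2,rmD), carry(b1,right), free(left), robot_in(rmC)}

== RESULT ==
["ball_in(b2,rmD)", "carry(b1,right)", "free(left)", "robot_in(rmC)"]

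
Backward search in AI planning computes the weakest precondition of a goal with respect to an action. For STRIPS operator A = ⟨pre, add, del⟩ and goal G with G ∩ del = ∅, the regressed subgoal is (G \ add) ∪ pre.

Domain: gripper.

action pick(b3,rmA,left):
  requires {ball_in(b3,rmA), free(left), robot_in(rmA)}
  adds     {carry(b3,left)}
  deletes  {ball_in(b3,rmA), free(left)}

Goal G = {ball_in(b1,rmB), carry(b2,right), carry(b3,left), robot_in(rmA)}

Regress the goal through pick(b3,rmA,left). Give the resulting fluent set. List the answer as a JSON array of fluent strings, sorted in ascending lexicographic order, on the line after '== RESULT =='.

Regress:
  G ∩ del = {}  (empty — regression defined)
  G \ add = {ball_in(b1,rmB), carry(b2,right), carry(b3,left), robot_in(rmA)} \ {carry(b3,left)} = {ball_in(b1,rmB), carry(b2,right), robot_in(rmA)}
  ∪ pre   = {ball_in(b1,rmB), carry(b2,right), robot_in(rmA)} ∪ {ball_in(b3,rmA), free(left), robot_in(rmA)}
          = {ball_in(b1,rmB), ball_in(b3,rmA), carry(b2,right), free(left), robot_in(rmA)}

== RESULT ==
["ball_in(b1,rmB)", "ball_in(b3,rmA)", "carry(b2,right)", "free(left)", "robot_in(rmA)"]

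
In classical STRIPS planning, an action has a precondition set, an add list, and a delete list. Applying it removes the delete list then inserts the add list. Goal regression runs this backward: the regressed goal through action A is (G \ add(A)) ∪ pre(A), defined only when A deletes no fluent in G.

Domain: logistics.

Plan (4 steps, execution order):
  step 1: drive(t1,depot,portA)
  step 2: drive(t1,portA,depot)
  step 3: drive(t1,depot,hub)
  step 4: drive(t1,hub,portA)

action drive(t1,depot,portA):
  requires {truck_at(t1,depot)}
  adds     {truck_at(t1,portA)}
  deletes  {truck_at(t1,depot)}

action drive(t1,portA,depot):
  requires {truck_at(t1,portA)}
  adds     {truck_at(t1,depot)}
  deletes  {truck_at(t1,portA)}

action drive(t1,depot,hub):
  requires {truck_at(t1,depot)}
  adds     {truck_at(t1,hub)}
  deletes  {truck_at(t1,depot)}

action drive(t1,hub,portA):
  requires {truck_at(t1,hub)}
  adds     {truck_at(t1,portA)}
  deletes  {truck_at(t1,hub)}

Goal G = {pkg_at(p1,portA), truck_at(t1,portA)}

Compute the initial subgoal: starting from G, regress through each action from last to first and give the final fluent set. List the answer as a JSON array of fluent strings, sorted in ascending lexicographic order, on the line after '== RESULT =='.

Work backward from the goal:
  through step 4 (drive(t1,hub,portA)): drop {truck_at(t1,portA)}, keep {pkg_at(p1,portA)}, require {truck_at(t1,hub)}
    → {pkg_at(p1,portA), truck_at(t1,hub)}
  through step 3 (drive(t1,depot,hub)): drop {truck_at(t1,hub)}, keep {pkg_at(p1,portA)}, require {truck_at(t1,depot)}
    → {pkg_at(p1,portA), truck_at(t1,depot)}
  through step 2 (drive(t1,portA,depot)): drop {truck_at(t1,depot)}, keep {pkg_at(p1,portA)}, require {truck_at(t1,portA)}
    → {pkg_at(p1,portA), truck_at(t1,portA)}
  through step 1 (drive(t1,depot,portA)): drop {truck_at(t1,portA)}, keep {pkg_at(p1,portA)}, require {truck_at(t1,depot)}
    → {pkg_at(p1,portA), truck_at(t1,depot)}

== RESULT ==
["pkg_at(p1,portA)", "truck_at(t1,depot)"]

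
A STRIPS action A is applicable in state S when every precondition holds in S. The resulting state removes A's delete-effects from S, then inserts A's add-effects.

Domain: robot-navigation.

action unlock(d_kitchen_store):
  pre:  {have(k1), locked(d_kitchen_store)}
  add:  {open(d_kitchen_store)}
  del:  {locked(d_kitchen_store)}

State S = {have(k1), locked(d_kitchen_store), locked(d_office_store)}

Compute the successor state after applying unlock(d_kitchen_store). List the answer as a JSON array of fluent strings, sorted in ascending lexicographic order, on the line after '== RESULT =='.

Progress:
  pre ⊆ S: {have(k1), locked(d_kitchen_store)} ⊆ S  — applicable
  S \ del = {have(k1), locked(d_office_store)}
  ∪ add   = {have(k1), locked(d_office_store), open(d_kitchen_store)}

== RESULT ==
["have(k1)", "locked(d_office_store)", "open(d_kitchen_store)"]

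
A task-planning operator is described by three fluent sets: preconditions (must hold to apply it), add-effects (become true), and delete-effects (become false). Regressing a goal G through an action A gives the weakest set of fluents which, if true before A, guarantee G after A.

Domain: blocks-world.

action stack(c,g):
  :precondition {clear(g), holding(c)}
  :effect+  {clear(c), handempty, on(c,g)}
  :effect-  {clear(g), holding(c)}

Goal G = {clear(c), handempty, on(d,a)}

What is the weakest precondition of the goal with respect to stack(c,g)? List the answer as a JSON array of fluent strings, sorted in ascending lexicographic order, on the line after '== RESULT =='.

Regress:
  G ∩ del = {}  (empty — regression defined)
  G \ add = {clear(c), handempty, on(d,a)} \ {clear(c), handempty, on(c,g)} = {on(d,a)}
  ∪ pre   = {on(d,a)} ∪ {clear(g), holding(c)}
          = {clear(g), holding(c), on(d,a)}

== RESULT ==
["clear(g)", "holding(c)", "on(d,a)"]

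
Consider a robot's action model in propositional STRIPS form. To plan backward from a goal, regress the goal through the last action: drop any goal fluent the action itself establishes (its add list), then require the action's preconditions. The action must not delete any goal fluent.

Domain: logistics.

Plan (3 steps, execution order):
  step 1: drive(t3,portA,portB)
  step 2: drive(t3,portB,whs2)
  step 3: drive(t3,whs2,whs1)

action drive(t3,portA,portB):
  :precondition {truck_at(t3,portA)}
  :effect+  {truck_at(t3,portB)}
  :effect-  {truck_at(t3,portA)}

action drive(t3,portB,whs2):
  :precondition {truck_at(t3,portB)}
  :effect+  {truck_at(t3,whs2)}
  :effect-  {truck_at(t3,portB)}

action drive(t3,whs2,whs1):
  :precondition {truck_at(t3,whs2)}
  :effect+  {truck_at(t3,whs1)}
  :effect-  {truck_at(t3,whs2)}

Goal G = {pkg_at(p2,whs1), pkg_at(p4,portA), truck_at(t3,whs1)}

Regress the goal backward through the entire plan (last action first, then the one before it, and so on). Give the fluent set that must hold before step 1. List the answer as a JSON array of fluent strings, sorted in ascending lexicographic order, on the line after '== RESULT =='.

Regress step by step:
  through step 3 (drive(t3,whs2,whs1)): drop {truck_at(t3,whs1)}, keep {pkg_at(p2,whs1), pkg_at(p4,portA)}, require {truck_at(t3,whs2)}
    → {pkg_at(p2,whs1), pkg_at(p4,portA), truck_at(t3,whs2)}
  through step 2 (drive(t3,portB,whs2)): drop {truck_at(t3,whs2)}, keep {pkg_at(p2,whs1), pkg_at(p4,portA)}, require {truck_at(t3,portB)}
    → {pkg_at(p2,whs1), pkg_at(p4,portA), truck_at(t3,portB)}
  through step 1 (drive(t3,portA,portB)): drop {truck_at(t3,portB)}, keep {pkg_at(p2,whs1), pkg_at(p4,portA)}, require {truck_at(t3,portA)}
    → {pkg_at(p2,whs1), pkg_at(p4,portA), truck_at(t3,portA)}

== RESULT ==
["pkg_at(p2,whs1)", "pkg_at(p4,portA)", "truck_at(t3,portA)"]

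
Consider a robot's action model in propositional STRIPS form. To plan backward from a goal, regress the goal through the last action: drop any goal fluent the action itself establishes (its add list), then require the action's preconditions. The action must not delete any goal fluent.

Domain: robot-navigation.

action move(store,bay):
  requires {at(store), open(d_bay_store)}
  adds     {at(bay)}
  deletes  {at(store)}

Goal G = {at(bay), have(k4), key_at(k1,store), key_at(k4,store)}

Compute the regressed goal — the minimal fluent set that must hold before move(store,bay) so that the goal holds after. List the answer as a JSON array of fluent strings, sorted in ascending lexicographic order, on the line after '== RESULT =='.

Regress:
  G ∩ del = {}  (empty — regression defined)
  G \ add = {at(bay), have(k4), key_at(k1,store), key_at(k4,store)} \ {at(bay)} = {have(k4), key_at(k1,store), key_at(k4,store)}
  ∪ pre   = {have(k4), key_at(k1,store), key_at(k4,store)} ∪ {at(store), open(d_bay_store)}
          = {at(store), have(k4), key_at(k1,store), key_at(k4,store), open(d_bay_store)}

== RESULT ==
["at(store)", "have(k4)", "key_at(k1,store)", "key_at(k4,store)", "open(d_bay_store)"]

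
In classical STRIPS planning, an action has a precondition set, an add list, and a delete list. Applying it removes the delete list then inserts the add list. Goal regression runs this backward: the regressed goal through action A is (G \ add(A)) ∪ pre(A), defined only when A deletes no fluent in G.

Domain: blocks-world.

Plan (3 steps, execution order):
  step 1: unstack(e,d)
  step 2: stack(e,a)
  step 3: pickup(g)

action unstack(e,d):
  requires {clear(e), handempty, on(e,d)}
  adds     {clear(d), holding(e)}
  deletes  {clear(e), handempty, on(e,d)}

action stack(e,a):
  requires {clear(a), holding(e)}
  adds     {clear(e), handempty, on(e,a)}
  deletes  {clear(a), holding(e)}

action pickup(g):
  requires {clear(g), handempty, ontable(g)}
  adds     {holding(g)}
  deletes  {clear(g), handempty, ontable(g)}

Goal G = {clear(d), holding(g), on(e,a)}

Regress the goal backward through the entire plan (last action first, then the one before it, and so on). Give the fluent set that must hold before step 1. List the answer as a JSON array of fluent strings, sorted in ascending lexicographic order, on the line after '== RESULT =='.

Work backward from the goal:
  through step 3 (pickup(g)): drop {holding(g)}, keep {clear(d), on(e,a)}, require {clear(g), handempty, ontable(g)}
    → {clear(d), clear(g), handempty, on(e,a), ontable(g)}
  through step 2 (stack(e,a)): drop {handempty, on(e,a)}, keep {clear(d), clear(g), ontable(g)}, require {clear(a), holding(e)}
    → {clear(a), clear(d), clear(g), holding(e), ontable(g)}
  through step 1 (unstack(e,d)): drop {clear(d), holding(e)}, keep {clear(a), clear(g), ontable(g)}, require {clear(e), handempty, on(e,d)}
    → {clear(a), clear(e), clear(g), handempty, on(e,d), ontable(g)}

== RESULT ==
["clear(a)", "clear(e)", "clear(g)", "handempty", "on(e,d)", "ontable(g)"]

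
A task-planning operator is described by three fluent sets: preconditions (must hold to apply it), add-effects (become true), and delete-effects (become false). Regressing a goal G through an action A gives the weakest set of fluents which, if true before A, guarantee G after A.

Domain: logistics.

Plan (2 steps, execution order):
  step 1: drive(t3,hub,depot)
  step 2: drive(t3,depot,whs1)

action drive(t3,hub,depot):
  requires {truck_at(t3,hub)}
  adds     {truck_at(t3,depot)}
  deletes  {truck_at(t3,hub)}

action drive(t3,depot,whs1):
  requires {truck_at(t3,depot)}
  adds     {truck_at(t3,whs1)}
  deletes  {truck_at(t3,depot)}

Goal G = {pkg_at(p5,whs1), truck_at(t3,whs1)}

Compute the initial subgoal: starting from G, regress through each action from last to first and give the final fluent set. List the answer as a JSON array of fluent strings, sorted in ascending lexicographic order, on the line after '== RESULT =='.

Regress step by step:
  through step 2 (drive(t3,depot,whs1)): drop {truck_at(t3,whs1)}, keep {pkg_at(p5,whs1)}, require {truck_at(t3,depot)}
    → {pkg_at(p5,whs1), truck_at(t3,depot)}
  through step 1 (drive(t3,hub,depot)): drop {truck_at(t3,depot)}, keep {pkg_at(p5,whs1)}, require {truck_at(t3,hub)}
    → {pkg_at(p5,whs1), truck_at(t3,hub)}

== RESULT ==
["pkg_at(p5,whs1)", "truck_at(t3,hub)"]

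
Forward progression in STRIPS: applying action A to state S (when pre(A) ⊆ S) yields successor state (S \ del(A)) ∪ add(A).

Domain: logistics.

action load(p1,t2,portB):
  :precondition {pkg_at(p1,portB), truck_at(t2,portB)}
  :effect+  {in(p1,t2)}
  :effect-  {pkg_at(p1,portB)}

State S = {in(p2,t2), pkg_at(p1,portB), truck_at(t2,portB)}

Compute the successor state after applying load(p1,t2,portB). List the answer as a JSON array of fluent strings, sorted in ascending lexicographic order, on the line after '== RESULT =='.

Compute (S \ del) ∪ add:
  pre ⊆ S: {pkg_at(p1,portB), truck_at(t2,portB)} ⊆ S  — applicable
  S \ del = {in(p2,t2), truck_at(t2,portB)}
  ∪ add   = {in(p1,t2), in(p2,t2), truck_at(t2,portB)}

== RESULT ==
["in(p1,t2)", "in(p2,t2)", "truck_at(t2,portB)"]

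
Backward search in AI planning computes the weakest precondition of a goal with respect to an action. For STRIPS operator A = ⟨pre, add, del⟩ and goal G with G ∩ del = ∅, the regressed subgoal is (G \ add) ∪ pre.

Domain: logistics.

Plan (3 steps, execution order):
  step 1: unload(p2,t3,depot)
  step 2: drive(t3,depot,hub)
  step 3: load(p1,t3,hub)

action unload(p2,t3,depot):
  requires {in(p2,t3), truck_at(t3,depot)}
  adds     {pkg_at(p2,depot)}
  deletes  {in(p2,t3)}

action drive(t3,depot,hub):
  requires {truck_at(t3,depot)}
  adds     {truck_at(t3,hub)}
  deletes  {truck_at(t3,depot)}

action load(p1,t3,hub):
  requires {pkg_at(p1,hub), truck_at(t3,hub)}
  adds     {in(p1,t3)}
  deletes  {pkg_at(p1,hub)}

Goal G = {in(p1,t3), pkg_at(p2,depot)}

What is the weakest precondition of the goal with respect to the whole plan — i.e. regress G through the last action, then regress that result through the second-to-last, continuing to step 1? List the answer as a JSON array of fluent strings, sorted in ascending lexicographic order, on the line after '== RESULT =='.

Regress step by step:
  through step 3 (load(p1,t3,hub)): drop {in(p1,t3)}, keep {pkg_at(p2,depot)}, require {pkg_at(p1,hub), truck_at(t3,hub)}
    → {pkg_at(p1,hub), pkg_at(p2,depot), truck_at(t3,hub)}
  through step 2 (drive(t3,depot,hub)): drop {truck_at(t3,hub)}, keep {pkg_at(p1,hub), pkg_at(p2,depot)}, require {truck_at(t3,depot)}
    → {pkg_at(p1,hub), pkg_at(p2,depot), truck_at(t3,depot)}
  through step 1 (unload(p2,t3,depot)): drop {pkg_at(p2,depot)}, keep {pkg_at(p1,hub), truck_at(t3,depot)}, require {in(p2,t3), truck_at(t3,depot)}
    → {in(p2,t3), pkg_at(p1,hub), truck_at(t3,depot)}

== RESULT ==
["in(p2,t3)", "pkg_at(p1,hub)", "truck_at(t3,depot)"]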